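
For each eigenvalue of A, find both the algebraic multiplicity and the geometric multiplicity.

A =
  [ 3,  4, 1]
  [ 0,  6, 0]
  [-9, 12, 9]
λ = 6: alg = 3, geom = 2

Step 1 — factor the characteristic polynomial to read off the algebraic multiplicities:
  χ_A(x) = (x - 6)^3

Step 2 — compute geometric multiplicities via the rank-nullity identity g(λ) = n − rank(A − λI):
  rank(A − (6)·I) = 1, so dim ker(A − (6)·I) = n − 1 = 2

Summary:
  λ = 6: algebraic multiplicity = 3, geometric multiplicity = 2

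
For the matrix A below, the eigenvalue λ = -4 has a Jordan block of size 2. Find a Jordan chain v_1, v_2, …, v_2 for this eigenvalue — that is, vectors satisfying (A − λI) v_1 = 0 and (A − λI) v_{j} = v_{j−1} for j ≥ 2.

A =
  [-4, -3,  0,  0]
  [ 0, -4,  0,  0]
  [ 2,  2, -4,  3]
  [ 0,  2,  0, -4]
A Jordan chain for λ = -4 of length 2:
v_1 = (0, 0, 2, 0)ᵀ
v_2 = (1, 0, 0, 0)ᵀ

Let N = A − (-4)·I. We want v_2 with N^2 v_2 = 0 but N^1 v_2 ≠ 0; then v_{j-1} := N · v_j for j = 2, …, 2.

Pick v_2 = (1, 0, 0, 0)ᵀ.
Then v_1 = N · v_2 = (0, 0, 2, 0)ᵀ.

Sanity check: (A − (-4)·I) v_1 = (0, 0, 0, 0)ᵀ = 0. ✓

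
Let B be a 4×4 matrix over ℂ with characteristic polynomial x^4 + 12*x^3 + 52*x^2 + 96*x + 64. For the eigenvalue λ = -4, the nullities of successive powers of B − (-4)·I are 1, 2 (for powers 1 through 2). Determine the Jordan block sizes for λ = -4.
Block sizes for λ = -4: [2]

From the dimensions of kernels of powers, the number of Jordan blocks of size at least j is d_j − d_{j−1} where d_j = dim ker(N^j) (with d_0 = 0). Computing the differences gives [1, 1].
The number of blocks of size exactly k is (#blocks of size ≥ k) − (#blocks of size ≥ k + 1), so the partition is: 1 block(s) of size 2.
In nonincreasing order the block sizes are [2].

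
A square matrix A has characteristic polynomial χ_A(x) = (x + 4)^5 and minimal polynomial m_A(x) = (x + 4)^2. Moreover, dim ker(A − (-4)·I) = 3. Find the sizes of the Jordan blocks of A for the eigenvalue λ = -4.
Block sizes for λ = -4: [2, 2, 1]

Step 1 — from the characteristic polynomial, algebraic multiplicity of λ = -4 is 5. From dim ker(A − (-4)·I) = 3, there are exactly 3 Jordan blocks for λ = -4.
Step 2 — from the minimal polynomial, the factor (x + 4)^2 tells us the largest block for λ = -4 has size 2.
Step 3 — with total size 5, 3 blocks, and largest block 2, the block sizes (in nonincreasing order) are [2, 2, 1].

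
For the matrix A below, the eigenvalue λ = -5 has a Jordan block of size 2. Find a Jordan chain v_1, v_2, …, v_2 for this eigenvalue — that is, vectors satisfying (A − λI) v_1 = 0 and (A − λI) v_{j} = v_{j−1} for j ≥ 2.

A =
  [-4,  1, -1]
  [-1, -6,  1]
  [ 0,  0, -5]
A Jordan chain for λ = -5 of length 2:
v_1 = (1, -1, 0)ᵀ
v_2 = (1, 0, 0)ᵀ

Let N = A − (-5)·I. We want v_2 with N^2 v_2 = 0 but N^1 v_2 ≠ 0; then v_{j-1} := N · v_j for j = 2, …, 2.

Pick v_2 = (1, 0, 0)ᵀ.
Then v_1 = N · v_2 = (1, -1, 0)ᵀ.

Sanity check: (A − (-5)·I) v_1 = (0, 0, 0)ᵀ = 0. ✓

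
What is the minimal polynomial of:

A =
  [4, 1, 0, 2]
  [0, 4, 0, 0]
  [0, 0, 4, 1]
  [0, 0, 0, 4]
x^2 - 8*x + 16

The characteristic polynomial is χ_A(x) = (x - 4)^4, so the eigenvalues are known. The minimal polynomial is
  m_A(x) = Π_λ (x − λ)^{k_λ}
where k_λ is the size of the *largest* Jordan block for λ (equivalently, the smallest k with (A − λI)^k v = 0 for every generalised eigenvector v of λ).

  λ = 4: largest Jordan block has size 2, contributing (x − 4)^2

So m_A(x) = (x - 4)^2 = x^2 - 8*x + 16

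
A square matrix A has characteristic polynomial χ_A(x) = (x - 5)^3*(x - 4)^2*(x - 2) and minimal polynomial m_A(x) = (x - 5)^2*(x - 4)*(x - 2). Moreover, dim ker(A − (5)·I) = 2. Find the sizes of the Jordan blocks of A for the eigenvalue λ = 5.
Block sizes for λ = 5: [2, 1]

Step 1 — from the characteristic polynomial, algebraic multiplicity of λ = 5 is 3. From dim ker(A − (5)·I) = 2, there are exactly 2 Jordan blocks for λ = 5.
Step 2 — from the minimal polynomial, the factor (x − 5)^2 tells us the largest block for λ = 5 has size 2.
Step 3 — with total size 3, 2 blocks, and largest block 2, the block sizes (in nonincreasing order) are [2, 1].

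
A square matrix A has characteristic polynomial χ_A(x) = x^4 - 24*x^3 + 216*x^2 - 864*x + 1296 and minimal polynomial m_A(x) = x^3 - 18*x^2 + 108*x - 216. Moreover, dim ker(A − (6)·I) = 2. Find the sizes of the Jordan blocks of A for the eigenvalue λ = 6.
Block sizes for λ = 6: [3, 1]

Step 1 — from the characteristic polynomial, algebraic multiplicity of λ = 6 is 4. From dim ker(A − (6)·I) = 2, there are exactly 2 Jordan blocks for λ = 6.
Step 2 — from the minimal polynomial, the factor (x − 6)^3 tells us the largest block for λ = 6 has size 3.
Step 3 — with total size 4, 2 blocks, and largest block 3, the block sizes (in nonincreasing order) are [3, 1].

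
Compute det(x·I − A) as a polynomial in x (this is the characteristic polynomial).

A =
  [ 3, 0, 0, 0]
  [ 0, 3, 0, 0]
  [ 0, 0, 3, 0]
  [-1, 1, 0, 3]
x^4 - 12*x^3 + 54*x^2 - 108*x + 81

Expanding det(x·I − A) (e.g. by cofactor expansion or by noting that A is similar to its Jordan form J, which has the same characteristic polynomial as A) gives
  χ_A(x) = x^4 - 12*x^3 + 54*x^2 - 108*x + 81
which factors as (x - 3)^4. The eigenvalues (with algebraic multiplicities) are λ = 3 with multiplicity 4.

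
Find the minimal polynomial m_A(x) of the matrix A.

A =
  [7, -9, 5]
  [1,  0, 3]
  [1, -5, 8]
x^3 - 15*x^2 + 75*x - 125

The characteristic polynomial is χ_A(x) = (x - 5)^3, so the eigenvalues are known. The minimal polynomial is
  m_A(x) = Π_λ (x − λ)^{k_λ}
where k_λ is the size of the *largest* Jordan block for λ (equivalently, the smallest k with (A − λI)^k v = 0 for every generalised eigenvector v of λ).

  λ = 5: largest Jordan block has size 3, contributing (x − 5)^3

So m_A(x) = (x - 5)^3 = x^3 - 15*x^2 + 75*x - 125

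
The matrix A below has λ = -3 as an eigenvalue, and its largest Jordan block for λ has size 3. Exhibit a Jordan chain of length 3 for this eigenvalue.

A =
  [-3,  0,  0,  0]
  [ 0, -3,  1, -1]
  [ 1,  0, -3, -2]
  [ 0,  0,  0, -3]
A Jordan chain for λ = -3 of length 3:
v_1 = (0, 1, 0, 0)ᵀ
v_2 = (0, 0, 1, 0)ᵀ
v_3 = (1, 0, 0, 0)ᵀ

Let N = A − (-3)·I. We want v_3 with N^3 v_3 = 0 but N^2 v_3 ≠ 0; then v_{j-1} := N · v_j for j = 3, …, 2.

Pick v_3 = (1, 0, 0, 0)ᵀ.
Then v_2 = N · v_3 = (0, 0, 1, 0)ᵀ.
Then v_1 = N · v_2 = (0, 1, 0, 0)ᵀ.

Sanity check: (A − (-3)·I) v_1 = (0, 0, 0, 0)ᵀ = 0. ✓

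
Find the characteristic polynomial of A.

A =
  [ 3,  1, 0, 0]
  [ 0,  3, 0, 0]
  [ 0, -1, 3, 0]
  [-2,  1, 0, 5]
x^4 - 14*x^3 + 72*x^2 - 162*x + 135

Expanding det(x·I − A) (e.g. by cofactor expansion or by noting that A is similar to its Jordan form J, which has the same characteristic polynomial as A) gives
  χ_A(x) = x^4 - 14*x^3 + 72*x^2 - 162*x + 135
which factors as (x - 5)*(x - 3)^3. The eigenvalues (with algebraic multiplicities) are λ = 3 with multiplicity 3, λ = 5 with multiplicity 1.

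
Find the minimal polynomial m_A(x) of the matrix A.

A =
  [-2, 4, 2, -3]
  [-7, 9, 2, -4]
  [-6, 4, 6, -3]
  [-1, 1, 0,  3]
x^3 - 12*x^2 + 48*x - 64

The characteristic polynomial is χ_A(x) = (x - 4)^4, so the eigenvalues are known. The minimal polynomial is
  m_A(x) = Π_λ (x − λ)^{k_λ}
where k_λ is the size of the *largest* Jordan block for λ (equivalently, the smallest k with (A − λI)^k v = 0 for every generalised eigenvector v of λ).

  λ = 4: largest Jordan block has size 3, contributing (x − 4)^3

So m_A(x) = (x - 4)^3 = x^3 - 12*x^2 + 48*x - 64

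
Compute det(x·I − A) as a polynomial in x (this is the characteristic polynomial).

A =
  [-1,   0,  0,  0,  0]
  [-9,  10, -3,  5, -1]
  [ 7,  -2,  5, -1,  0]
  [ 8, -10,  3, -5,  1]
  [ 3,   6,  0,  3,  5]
x^5 - 14*x^4 + 60*x^3 - 50*x^2 - 125*x

Expanding det(x·I − A) (e.g. by cofactor expansion or by noting that A is similar to its Jordan form J, which has the same characteristic polynomial as A) gives
  χ_A(x) = x^5 - 14*x^4 + 60*x^3 - 50*x^2 - 125*x
which factors as x*(x - 5)^3*(x + 1). The eigenvalues (with algebraic multiplicities) are λ = -1 with multiplicity 1, λ = 0 with multiplicity 1, λ = 5 with multiplicity 3.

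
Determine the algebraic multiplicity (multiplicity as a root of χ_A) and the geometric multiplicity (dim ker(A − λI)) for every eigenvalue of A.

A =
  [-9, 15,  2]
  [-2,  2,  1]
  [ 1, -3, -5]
λ = -4: alg = 3, geom = 1

Step 1 — factor the characteristic polynomial to read off the algebraic multiplicities:
  χ_A(x) = (x + 4)^3

Step 2 — compute geometric multiplicities via the rank-nullity identity g(λ) = n − rank(A − λI):
  rank(A − (-4)·I) = 2, so dim ker(A − (-4)·I) = n − 2 = 1

Summary:
  λ = -4: algebraic multiplicity = 3, geometric multiplicity = 1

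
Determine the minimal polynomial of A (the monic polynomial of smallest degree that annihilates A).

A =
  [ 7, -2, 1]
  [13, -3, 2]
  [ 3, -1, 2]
x^3 - 6*x^2 + 12*x - 8

The characteristic polynomial is χ_A(x) = (x - 2)^3, so the eigenvalues are known. The minimal polynomial is
  m_A(x) = Π_λ (x − λ)^{k_λ}
where k_λ is the size of the *largest* Jordan block for λ (equivalently, the smallest k with (A − λI)^k v = 0 for every generalised eigenvector v of λ).

  λ = 2: largest Jordan block has size 3, contributing (x − 2)^3

So m_A(x) = (x - 2)^3 = x^3 - 6*x^2 + 12*x - 8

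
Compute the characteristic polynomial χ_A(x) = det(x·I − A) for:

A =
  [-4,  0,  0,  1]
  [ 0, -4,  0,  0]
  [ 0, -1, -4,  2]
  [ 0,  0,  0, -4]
x^4 + 16*x^3 + 96*x^2 + 256*x + 256

Expanding det(x·I − A) (e.g. by cofactor expansion or by noting that A is similar to its Jordan form J, which has the same characteristic polynomial as A) gives
  χ_A(x) = x^4 + 16*x^3 + 96*x^2 + 256*x + 256
which factors as (x + 4)^4. The eigenvalues (with algebraic multiplicities) are λ = -4 with multiplicity 4.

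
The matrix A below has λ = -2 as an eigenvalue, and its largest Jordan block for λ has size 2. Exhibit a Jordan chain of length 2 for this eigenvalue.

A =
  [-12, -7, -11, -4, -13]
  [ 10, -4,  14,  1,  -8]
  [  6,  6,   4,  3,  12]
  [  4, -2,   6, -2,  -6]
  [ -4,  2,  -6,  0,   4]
A Jordan chain for λ = -2 of length 2:
v_1 = (-10, 10, 6, 4, -4)ᵀ
v_2 = (1, 0, 0, 0, 0)ᵀ

Let N = A − (-2)·I. We want v_2 with N^2 v_2 = 0 but N^1 v_2 ≠ 0; then v_{j-1} := N · v_j for j = 2, …, 2.

Pick v_2 = (1, 0, 0, 0, 0)ᵀ.
Then v_1 = N · v_2 = (-10, 10, 6, 4, -4)ᵀ.

Sanity check: (A − (-2)·I) v_1 = (0, 0, 0, 0, 0)ᵀ = 0. ✓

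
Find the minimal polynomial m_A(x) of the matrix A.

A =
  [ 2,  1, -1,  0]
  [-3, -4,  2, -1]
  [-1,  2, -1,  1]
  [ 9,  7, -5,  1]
x^4 + 2*x^3 + x^2

The characteristic polynomial is χ_A(x) = x^2*(x + 1)^2, so the eigenvalues are known. The minimal polynomial is
  m_A(x) = Π_λ (x − λ)^{k_λ}
where k_λ is the size of the *largest* Jordan block for λ (equivalently, the smallest k with (A − λI)^k v = 0 for every generalised eigenvector v of λ).

  λ = -1: largest Jordan block has size 2, contributing (x + 1)^2
  λ = 0: largest Jordan block has size 2, contributing (x − 0)^2

So m_A(x) = x^2*(x + 1)^2 = x^4 + 2*x^3 + x^2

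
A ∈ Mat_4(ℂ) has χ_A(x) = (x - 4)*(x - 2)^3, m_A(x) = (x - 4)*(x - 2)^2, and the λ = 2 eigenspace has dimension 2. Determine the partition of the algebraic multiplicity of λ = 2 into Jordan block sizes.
Block sizes for λ = 2: [2, 1]

Step 1 — from the characteristic polynomial, algebraic multiplicity of λ = 2 is 3. From dim ker(A − (2)·I) = 2, there are exactly 2 Jordan blocks for λ = 2.
Step 2 — from the minimal polynomial, the factor (x − 2)^2 tells us the largest block for λ = 2 has size 2.
Step 3 — with total size 3, 2 blocks, and largest block 2, the block sizes (in nonincreasing order) are [2, 1].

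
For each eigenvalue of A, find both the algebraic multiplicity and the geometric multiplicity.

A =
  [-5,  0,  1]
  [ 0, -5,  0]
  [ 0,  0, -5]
λ = -5: alg = 3, geom = 2

Step 1 — factor the characteristic polynomial to read off the algebraic multiplicities:
  χ_A(x) = (x + 5)^3

Step 2 — compute geometric multiplicities via the rank-nullity identity g(λ) = n − rank(A − λI):
  rank(A − (-5)·I) = 1, so dim ker(A − (-5)·I) = n − 1 = 2

Summary:
  λ = -5: algebraic multiplicity = 3, geometric multiplicity = 2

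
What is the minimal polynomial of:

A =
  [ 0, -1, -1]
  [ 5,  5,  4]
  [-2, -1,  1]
x^3 - 6*x^2 + 12*x - 8

The characteristic polynomial is χ_A(x) = (x - 2)^3, so the eigenvalues are known. The minimal polynomial is
  m_A(x) = Π_λ (x − λ)^{k_λ}
where k_λ is the size of the *largest* Jordan block for λ (equivalently, the smallest k with (A − λI)^k v = 0 for every generalised eigenvector v of λ).

  λ = 2: largest Jordan block has size 3, contributing (x − 2)^3

So m_A(x) = (x - 2)^3 = x^3 - 6*x^2 + 12*x - 8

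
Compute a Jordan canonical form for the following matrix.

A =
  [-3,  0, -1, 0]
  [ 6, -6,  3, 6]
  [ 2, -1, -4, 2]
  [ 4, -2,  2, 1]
J_3(-3) ⊕ J_1(-3)

The characteristic polynomial is
  det(x·I − A) = x^4 + 12*x^3 + 54*x^2 + 108*x + 81 = (x + 3)^4

Eigenvalues and multiplicities (the geometric multiplicity of λ is n − rank(A − λI), which equals the number of Jordan blocks for λ):
  λ = -3: algebraic multiplicity = 4, geometric multiplicity = 2

Determining the block sizes for each eigenvalue:
  λ = -3: with am = 4 and gm = 2, the partition is not yet determined (e.g. several partitions of 4 into 2 parts exist). Let N = A − (-3)·I. Computing rank(N^1) = 2, rank(N^2) = 1, rank(N^3) = 0; the number of blocks of size ≥ j is rank(N^{j−1}) − rank(N^j), giving [2, 1, 1]. So we have 1 block(s) of size 3, 1 block(s) of size 1 → block sizes [3, 1]

Assembling the blocks gives a Jordan form
J =
  [-3,  1,  0,  0]
  [ 0, -3,  1,  0]
  [ 0,  0, -3,  0]
  [ 0,  0,  0, -3]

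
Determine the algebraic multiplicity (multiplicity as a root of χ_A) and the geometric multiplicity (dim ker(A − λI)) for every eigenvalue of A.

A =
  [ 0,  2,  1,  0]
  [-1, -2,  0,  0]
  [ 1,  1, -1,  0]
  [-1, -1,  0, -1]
λ = -1: alg = 4, geom = 2

Step 1 — factor the characteristic polynomial to read off the algebraic multiplicities:
  χ_A(x) = (x + 1)^4

Step 2 — compute geometric multiplicities via the rank-nullity identity g(λ) = n − rank(A − λI):
  rank(A − (-1)·I) = 2, so dim ker(A − (-1)·I) = n − 2 = 2

Summary:
  λ = -1: algebraic multiplicity = 4, geometric multiplicity = 2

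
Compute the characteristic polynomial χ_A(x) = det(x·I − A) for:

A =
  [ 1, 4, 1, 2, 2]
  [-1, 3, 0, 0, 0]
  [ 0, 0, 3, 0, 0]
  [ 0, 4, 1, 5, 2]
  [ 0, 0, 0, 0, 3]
x^5 - 15*x^4 + 90*x^3 - 270*x^2 + 405*x - 243

Expanding det(x·I − A) (e.g. by cofactor expansion or by noting that A is similar to its Jordan form J, which has the same characteristic polynomial as A) gives
  χ_A(x) = x^5 - 15*x^4 + 90*x^3 - 270*x^2 + 405*x - 243
which factors as (x - 3)^5. The eigenvalues (with algebraic multiplicities) are λ = 3 with multiplicity 5.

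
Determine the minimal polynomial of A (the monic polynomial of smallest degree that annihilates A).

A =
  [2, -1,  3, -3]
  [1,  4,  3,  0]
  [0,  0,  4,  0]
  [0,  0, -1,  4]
x^4 - 14*x^3 + 73*x^2 - 168*x + 144

The characteristic polynomial is χ_A(x) = (x - 4)^2*(x - 3)^2, so the eigenvalues are known. The minimal polynomial is
  m_A(x) = Π_λ (x − λ)^{k_λ}
where k_λ is the size of the *largest* Jordan block for λ (equivalently, the smallest k with (A − λI)^k v = 0 for every generalised eigenvector v of λ).

  λ = 3: largest Jordan block has size 2, contributing (x − 3)^2
  λ = 4: largest Jordan block has size 2, contributing (x − 4)^2

So m_A(x) = (x - 4)^2*(x - 3)^2 = x^4 - 14*x^3 + 73*x^2 - 168*x + 144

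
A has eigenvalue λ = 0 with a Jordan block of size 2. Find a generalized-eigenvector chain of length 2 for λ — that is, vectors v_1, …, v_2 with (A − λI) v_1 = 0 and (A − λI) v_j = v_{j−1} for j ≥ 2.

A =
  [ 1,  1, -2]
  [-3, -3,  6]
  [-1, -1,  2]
A Jordan chain for λ = 0 of length 2:
v_1 = (1, -3, -1)ᵀ
v_2 = (1, 0, 0)ᵀ

Let N = A − (0)·I. We want v_2 with N^2 v_2 = 0 but N^1 v_2 ≠ 0; then v_{j-1} := N · v_j for j = 2, …, 2.

Pick v_2 = (1, 0, 0)ᵀ.
Then v_1 = N · v_2 = (1, -3, -1)ᵀ.

Sanity check: (A − (0)·I) v_1 = (0, 0, 0)ᵀ = 0. ✓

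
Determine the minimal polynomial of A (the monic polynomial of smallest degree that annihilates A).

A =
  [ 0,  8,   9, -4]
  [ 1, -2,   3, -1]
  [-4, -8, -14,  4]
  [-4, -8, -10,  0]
x^3 + 12*x^2 + 48*x + 64

The characteristic polynomial is χ_A(x) = (x + 4)^4, so the eigenvalues are known. The minimal polynomial is
  m_A(x) = Π_λ (x − λ)^{k_λ}
where k_λ is the size of the *largest* Jordan block for λ (equivalently, the smallest k with (A − λI)^k v = 0 for every generalised eigenvector v of λ).

  λ = -4: largest Jordan block has size 3, contributing (x + 4)^3

So m_A(x) = (x + 4)^3 = x^3 + 12*x^2 + 48*x + 64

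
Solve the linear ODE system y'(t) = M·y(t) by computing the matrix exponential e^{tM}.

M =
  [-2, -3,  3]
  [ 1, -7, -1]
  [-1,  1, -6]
e^{tM} =
  [3*t^2*exp(-5*t)/2 + 3*t*exp(-5*t) + exp(-5*t), -3*t*exp(-5*t), 9*t^2*exp(-5*t)/2 + 3*t*exp(-5*t)]
  [t^2*exp(-5*t) + t*exp(-5*t), -2*t*exp(-5*t) + exp(-5*t), 3*t^2*exp(-5*t) - t*exp(-5*t)]
  [-t^2*exp(-5*t)/2 - t*exp(-5*t), t*exp(-5*t), -3*t^2*exp(-5*t)/2 - t*exp(-5*t) + exp(-5*t)]

Strategy: write M = P · J · P⁻¹ where J is a Jordan canonical form, so e^{tM} = P · e^{tJ} · P⁻¹, and e^{tJ} can be computed block-by-block.

M has Jordan form
J =
  [-5,  1,  0]
  [ 0, -5,  1]
  [ 0,  0, -5]
(up to reordering of blocks).

Per-block formulas:
  For a 3×3 Jordan block J_3(-5): exp(t · J_3(-5)) = e^(-5t)·(I + t·N + (t^2/2)·N^2), where N is the 3×3 nilpotent shift.

After assembling e^{tJ} and conjugating by P, we get:

e^{tM} =
  [3*t^2*exp(-5*t)/2 + 3*t*exp(-5*t) + exp(-5*t), -3*t*exp(-5*t), 9*t^2*exp(-5*t)/2 + 3*t*exp(-5*t)]
  [t^2*exp(-5*t) + t*exp(-5*t), -2*t*exp(-5*t) + exp(-5*t), 3*t^2*exp(-5*t) - t*exp(-5*t)]
  [-t^2*exp(-5*t)/2 - t*exp(-5*t), t*exp(-5*t), -3*t^2*exp(-5*t)/2 - t*exp(-5*t) + exp(-5*t)]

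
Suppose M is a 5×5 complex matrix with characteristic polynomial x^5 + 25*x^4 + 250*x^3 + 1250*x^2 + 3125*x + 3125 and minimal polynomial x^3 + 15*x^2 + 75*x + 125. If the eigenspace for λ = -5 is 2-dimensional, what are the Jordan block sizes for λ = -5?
Block sizes for λ = -5: [3, 2]

Step 1 — from the characteristic polynomial, algebraic multiplicity of λ = -5 is 5. From dim ker(M − (-5)·I) = 2, there are exactly 2 Jordan blocks for λ = -5.
Step 2 — from the minimal polynomial, the factor (x + 5)^3 tells us the largest block for λ = -5 has size 3.
Step 3 — with total size 5, 2 blocks, and largest block 3, the block sizes (in nonincreasing order) are [3, 2].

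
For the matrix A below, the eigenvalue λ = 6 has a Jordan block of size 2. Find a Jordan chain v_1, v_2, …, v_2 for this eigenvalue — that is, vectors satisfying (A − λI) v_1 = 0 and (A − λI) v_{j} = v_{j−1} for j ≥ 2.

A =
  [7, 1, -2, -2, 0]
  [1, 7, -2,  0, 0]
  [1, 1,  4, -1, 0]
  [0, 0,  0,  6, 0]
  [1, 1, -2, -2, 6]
A Jordan chain for λ = 6 of length 2:
v_1 = (1, 1, 1, 0, 1)ᵀ
v_2 = (1, 0, 0, 0, 0)ᵀ

Let N = A − (6)·I. We want v_2 with N^2 v_2 = 0 but N^1 v_2 ≠ 0; then v_{j-1} := N · v_j for j = 2, …, 2.

Pick v_2 = (1, 0, 0, 0, 0)ᵀ.
Then v_1 = N · v_2 = (1, 1, 1, 0, 1)ᵀ.

Sanity check: (A − (6)·I) v_1 = (0, 0, 0, 0, 0)ᵀ = 0. ✓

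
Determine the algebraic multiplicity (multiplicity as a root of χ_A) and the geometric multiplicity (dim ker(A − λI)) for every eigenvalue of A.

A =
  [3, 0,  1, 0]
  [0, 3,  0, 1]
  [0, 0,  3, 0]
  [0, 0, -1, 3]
λ = 3: alg = 4, geom = 2

Step 1 — factor the characteristic polynomial to read off the algebraic multiplicities:
  χ_A(x) = (x - 3)^4

Step 2 — compute geometric multiplicities via the rank-nullity identity g(λ) = n − rank(A − λI):
  rank(A − (3)·I) = 2, so dim ker(A − (3)·I) = n − 2 = 2

Summary:
  λ = 3: algebraic multiplicity = 4, geometric multiplicity = 2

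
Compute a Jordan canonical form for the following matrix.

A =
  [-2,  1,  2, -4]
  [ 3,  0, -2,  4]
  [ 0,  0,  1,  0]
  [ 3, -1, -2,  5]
J_2(1) ⊕ J_1(1) ⊕ J_1(1)

The characteristic polynomial is
  det(x·I − A) = x^4 - 4*x^3 + 6*x^2 - 4*x + 1 = (x - 1)^4

Eigenvalues and multiplicities (the geometric multiplicity of λ is n − rank(A − λI), which equals the number of Jordan blocks for λ):
  λ = 1: algebraic multiplicity = 4, geometric multiplicity = 3

Determining the block sizes for each eigenvalue:
  λ = 1: 3 blocks summing to 4 forces exactly one block of size 2 and the rest size 1 → block sizes [2, 1, 1]

Assembling the blocks gives a Jordan form
J =
  [1, 1, 0, 0]
  [0, 1, 0, 0]
  [0, 0, 1, 0]
  [0, 0, 0, 1]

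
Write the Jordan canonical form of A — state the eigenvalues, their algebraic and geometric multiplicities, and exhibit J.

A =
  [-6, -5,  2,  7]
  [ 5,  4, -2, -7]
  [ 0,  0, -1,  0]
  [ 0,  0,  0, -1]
J_2(-1) ⊕ J_1(-1) ⊕ J_1(-1)

The characteristic polynomial is
  det(x·I − A) = x^4 + 4*x^3 + 6*x^2 + 4*x + 1 = (x + 1)^4

Eigenvalues and multiplicities (the geometric multiplicity of λ is n − rank(A − λI), which equals the number of Jordan blocks for λ):
  λ = -1: algebraic multiplicity = 4, geometric multiplicity = 3

Determining the block sizes for each eigenvalue:
  λ = -1: 3 blocks summing to 4 forces exactly one block of size 2 and the rest size 1 → block sizes [2, 1, 1]

Assembling the blocks gives a Jordan form
J =
  [-1,  1,  0,  0]
  [ 0, -1,  0,  0]
  [ 0,  0, -1,  0]
  [ 0,  0,  0, -1]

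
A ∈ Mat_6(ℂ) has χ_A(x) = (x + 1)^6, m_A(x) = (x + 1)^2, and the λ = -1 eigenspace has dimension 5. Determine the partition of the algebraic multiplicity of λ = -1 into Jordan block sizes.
Block sizes for λ = -1: [2, 1, 1, 1, 1]

Step 1 — from the characteristic polynomial, algebraic multiplicity of λ = -1 is 6. From dim ker(A − (-1)·I) = 5, there are exactly 5 Jordan blocks for λ = -1.
Step 2 — from the minimal polynomial, the factor (x + 1)^2 tells us the largest block for λ = -1 has size 2.
Step 3 — with total size 6, 5 blocks, and largest block 2, the block sizes (in nonincreasing order) are [2, 1, 1, 1, 1].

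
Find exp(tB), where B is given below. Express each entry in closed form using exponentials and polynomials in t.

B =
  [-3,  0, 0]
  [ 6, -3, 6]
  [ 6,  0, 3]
e^{tB} =
  [exp(-3*t), 0, 0]
  [exp(3*t) - exp(-3*t), exp(-3*t), exp(3*t) - exp(-3*t)]
  [exp(3*t) - exp(-3*t), 0, exp(3*t)]

Strategy: write B = P · J · P⁻¹ where J is a Jordan canonical form, so e^{tB} = P · e^{tJ} · P⁻¹, and e^{tJ} can be computed block-by-block.

B has Jordan form
J =
  [-3,  0, 0]
  [ 0, -3, 0]
  [ 0,  0, 3]
(up to reordering of blocks).

Per-block formulas:
  For a 1×1 block at λ = 3: exp(t · [3]) = [e^(3t)].
  For a 1×1 block at λ = -3: exp(t · [-3]) = [e^(-3t)].

After assembling e^{tJ} and conjugating by P, we get:

e^{tB} =
  [exp(-3*t), 0, 0]
  [exp(3*t) - exp(-3*t), exp(-3*t), exp(3*t) - exp(-3*t)]
  [exp(3*t) - exp(-3*t), 0, exp(3*t)]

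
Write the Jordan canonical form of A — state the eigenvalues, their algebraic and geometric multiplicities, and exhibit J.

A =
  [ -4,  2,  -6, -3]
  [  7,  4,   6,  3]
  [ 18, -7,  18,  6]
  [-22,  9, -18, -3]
J_3(3) ⊕ J_1(6)

The characteristic polynomial is
  det(x·I − A) = x^4 - 15*x^3 + 81*x^2 - 189*x + 162 = (x - 6)*(x - 3)^3

Eigenvalues and multiplicities (the geometric multiplicity of λ is n − rank(A − λI), which equals the number of Jordan blocks for λ):
  λ = 3: algebraic multiplicity = 3, geometric multiplicity = 1
  λ = 6: algebraic multiplicity = 1, geometric multiplicity = 1

Determining the block sizes for each eigenvalue:
  λ = 3: one block (gm = 1), so the single block has size am = 3 → block sizes [3]
  λ = 6: one block (gm = 1), so the single block has size am = 1 → block sizes [1]

Assembling the blocks gives a Jordan form
J =
  [3, 1, 0, 0]
  [0, 3, 1, 0]
  [0, 0, 3, 0]
  [0, 0, 0, 6]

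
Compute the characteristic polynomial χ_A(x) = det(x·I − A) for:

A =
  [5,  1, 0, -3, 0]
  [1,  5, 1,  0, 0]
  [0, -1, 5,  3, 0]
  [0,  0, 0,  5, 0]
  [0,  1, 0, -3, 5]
x^5 - 25*x^4 + 250*x^3 - 1250*x^2 + 3125*x - 3125

Expanding det(x·I − A) (e.g. by cofactor expansion or by noting that A is similar to its Jordan form J, which has the same characteristic polynomial as A) gives
  χ_A(x) = x^5 - 25*x^4 + 250*x^3 - 1250*x^2 + 3125*x - 3125
which factors as (x - 5)^5. The eigenvalues (with algebraic multiplicities) are λ = 5 with multiplicity 5.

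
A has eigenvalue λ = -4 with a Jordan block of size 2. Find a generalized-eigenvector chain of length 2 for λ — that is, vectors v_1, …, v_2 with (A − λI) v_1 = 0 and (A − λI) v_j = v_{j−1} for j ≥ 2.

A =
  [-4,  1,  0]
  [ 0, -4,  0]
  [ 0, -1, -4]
A Jordan chain for λ = -4 of length 2:
v_1 = (1, 0, -1)ᵀ
v_2 = (0, 1, 0)ᵀ

Let N = A − (-4)·I. We want v_2 with N^2 v_2 = 0 but N^1 v_2 ≠ 0; then v_{j-1} := N · v_j for j = 2, …, 2.

Pick v_2 = (0, 1, 0)ᵀ.
Then v_1 = N · v_2 = (1, 0, -1)ᵀ.

Sanity check: (A − (-4)·I) v_1 = (0, 0, 0)ᵀ = 0. ✓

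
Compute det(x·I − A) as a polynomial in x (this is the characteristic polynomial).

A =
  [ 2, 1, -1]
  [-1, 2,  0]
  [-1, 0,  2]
x^3 - 6*x^2 + 12*x - 8

Expanding det(x·I − A) (e.g. by cofactor expansion or by noting that A is similar to its Jordan form J, which has the same characteristic polynomial as A) gives
  χ_A(x) = x^3 - 6*x^2 + 12*x - 8
which factors as (x - 2)^3. The eigenvalues (with algebraic multiplicities) are λ = 2 with multiplicity 3.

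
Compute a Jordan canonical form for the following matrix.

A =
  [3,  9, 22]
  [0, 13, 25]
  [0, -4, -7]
J_3(3)

The characteristic polynomial is
  det(x·I − A) = x^3 - 9*x^2 + 27*x - 27 = (x - 3)^3

Eigenvalues and multiplicities (the geometric multiplicity of λ is n − rank(A − λI), which equals the number of Jordan blocks for λ):
  λ = 3: algebraic multiplicity = 3, geometric multiplicity = 1

Determining the block sizes for each eigenvalue:
  λ = 3: one block (gm = 1), so the single block has size am = 3 → block sizes [3]

Assembling the blocks gives a Jordan form
J =
  [3, 1, 0]
  [0, 3, 1]
  [0, 0, 3]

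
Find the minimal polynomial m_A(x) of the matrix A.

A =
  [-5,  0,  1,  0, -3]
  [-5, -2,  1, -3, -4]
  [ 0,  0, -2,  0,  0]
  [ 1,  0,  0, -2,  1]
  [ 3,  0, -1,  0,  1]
x^3 + 6*x^2 + 12*x + 8

The characteristic polynomial is χ_A(x) = (x + 2)^5, so the eigenvalues are known. The minimal polynomial is
  m_A(x) = Π_λ (x − λ)^{k_λ}
where k_λ is the size of the *largest* Jordan block for λ (equivalently, the smallest k with (A − λI)^k v = 0 for every generalised eigenvector v of λ).

  λ = -2: largest Jordan block has size 3, contributing (x + 2)^3

So m_A(x) = (x + 2)^3 = x^3 + 6*x^2 + 12*x + 8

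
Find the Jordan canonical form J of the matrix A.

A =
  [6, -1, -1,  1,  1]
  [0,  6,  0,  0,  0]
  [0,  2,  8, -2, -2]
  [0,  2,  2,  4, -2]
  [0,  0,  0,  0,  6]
J_2(6) ⊕ J_1(6) ⊕ J_1(6) ⊕ J_1(6)

The characteristic polynomial is
  det(x·I − A) = x^5 - 30*x^4 + 360*x^3 - 2160*x^2 + 6480*x - 7776 = (x - 6)^5

Eigenvalues and multiplicities (the geometric multiplicity of λ is n − rank(A − λI), which equals the number of Jordan blocks for λ):
  λ = 6: algebraic multiplicity = 5, geometric multiplicity = 4

Determining the block sizes for each eigenvalue:
  λ = 6: 4 blocks summing to 5 forces exactly one block of size 2 and the rest size 1 → block sizes [2, 1, 1, 1]

Assembling the blocks gives a Jordan form
J =
  [6, 1, 0, 0, 0]
  [0, 6, 0, 0, 0]
  [0, 0, 6, 0, 0]
  [0, 0, 0, 6, 0]
  [0, 0, 0, 0, 6]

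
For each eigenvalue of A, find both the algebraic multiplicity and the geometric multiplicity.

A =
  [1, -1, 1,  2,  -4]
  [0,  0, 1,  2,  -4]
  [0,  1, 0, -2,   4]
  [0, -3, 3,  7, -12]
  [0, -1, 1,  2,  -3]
λ = 1: alg = 5, geom = 4

Step 1 — factor the characteristic polynomial to read off the algebraic multiplicities:
  χ_A(x) = (x - 1)^5

Step 2 — compute geometric multiplicities via the rank-nullity identity g(λ) = n − rank(A − λI):
  rank(A − (1)·I) = 1, so dim ker(A − (1)·I) = n − 1 = 4

Summary:
  λ = 1: algebraic multiplicity = 5, geometric multiplicity = 4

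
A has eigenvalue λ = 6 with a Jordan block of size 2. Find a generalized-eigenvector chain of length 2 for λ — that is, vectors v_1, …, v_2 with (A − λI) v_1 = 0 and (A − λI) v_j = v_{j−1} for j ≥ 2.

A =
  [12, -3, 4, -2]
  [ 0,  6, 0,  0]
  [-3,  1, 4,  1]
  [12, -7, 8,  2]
A Jordan chain for λ = 6 of length 2:
v_1 = (6, 0, -3, 12)ᵀ
v_2 = (1, 0, 0, 0)ᵀ

Let N = A − (6)·I. We want v_2 with N^2 v_2 = 0 but N^1 v_2 ≠ 0; then v_{j-1} := N · v_j for j = 2, …, 2.

Pick v_2 = (1, 0, 0, 0)ᵀ.
Then v_1 = N · v_2 = (6, 0, -3, 12)ᵀ.

Sanity check: (A − (6)·I) v_1 = (0, 0, 0, 0)ᵀ = 0. ✓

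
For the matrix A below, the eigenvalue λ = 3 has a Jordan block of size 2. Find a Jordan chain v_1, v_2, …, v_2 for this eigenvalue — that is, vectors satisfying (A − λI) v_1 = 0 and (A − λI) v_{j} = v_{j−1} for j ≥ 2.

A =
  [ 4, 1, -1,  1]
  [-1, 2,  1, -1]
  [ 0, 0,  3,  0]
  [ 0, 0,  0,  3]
A Jordan chain for λ = 3 of length 2:
v_1 = (1, -1, 0, 0)ᵀ
v_2 = (1, 0, 0, 0)ᵀ

Let N = A − (3)·I. We want v_2 with N^2 v_2 = 0 but N^1 v_2 ≠ 0; then v_{j-1} := N · v_j for j = 2, …, 2.

Pick v_2 = (1, 0, 0, 0)ᵀ.
Then v_1 = N · v_2 = (1, -1, 0, 0)ᵀ.

Sanity check: (A − (3)·I) v_1 = (0, 0, 0, 0)ᵀ = 0. ✓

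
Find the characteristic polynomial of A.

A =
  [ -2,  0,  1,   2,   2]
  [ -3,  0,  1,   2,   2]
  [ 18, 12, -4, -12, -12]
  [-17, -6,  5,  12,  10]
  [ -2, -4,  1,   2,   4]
x^5 - 10*x^4 + 40*x^3 - 80*x^2 + 80*x - 32

Expanding det(x·I − A) (e.g. by cofactor expansion or by noting that A is similar to its Jordan form J, which has the same characteristic polynomial as A) gives
  χ_A(x) = x^5 - 10*x^4 + 40*x^3 - 80*x^2 + 80*x - 32
which factors as (x - 2)^5. The eigenvalues (with algebraic multiplicities) are λ = 2 with multiplicity 5.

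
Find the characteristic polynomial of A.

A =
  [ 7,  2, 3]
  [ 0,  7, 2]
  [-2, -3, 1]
x^3 - 15*x^2 + 75*x - 125

Expanding det(x·I − A) (e.g. by cofactor expansion or by noting that A is similar to its Jordan form J, which has the same characteristic polynomial as A) gives
  χ_A(x) = x^3 - 15*x^2 + 75*x - 125
which factors as (x - 5)^3. The eigenvalues (with algebraic multiplicities) are λ = 5 with multiplicity 3.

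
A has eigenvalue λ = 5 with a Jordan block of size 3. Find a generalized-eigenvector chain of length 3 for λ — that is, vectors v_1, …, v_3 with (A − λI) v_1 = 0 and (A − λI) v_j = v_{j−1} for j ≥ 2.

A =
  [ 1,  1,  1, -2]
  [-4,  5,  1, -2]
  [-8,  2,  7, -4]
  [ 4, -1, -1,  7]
A Jordan chain for λ = 5 of length 3:
v_1 = (-4, 0, -8, 4)ᵀ
v_2 = (-4, -4, -8, 4)ᵀ
v_3 = (1, 0, 0, 0)ᵀ

Let N = A − (5)·I. We want v_3 with N^3 v_3 = 0 but N^2 v_3 ≠ 0; then v_{j-1} := N · v_j for j = 3, …, 2.

Pick v_3 = (1, 0, 0, 0)ᵀ.
Then v_2 = N · v_3 = (-4, -4, -8, 4)ᵀ.
Then v_1 = N · v_2 = (-4, 0, -8, 4)ᵀ.

Sanity check: (A − (5)·I) v_1 = (0, 0, 0, 0)ᵀ = 0. ✓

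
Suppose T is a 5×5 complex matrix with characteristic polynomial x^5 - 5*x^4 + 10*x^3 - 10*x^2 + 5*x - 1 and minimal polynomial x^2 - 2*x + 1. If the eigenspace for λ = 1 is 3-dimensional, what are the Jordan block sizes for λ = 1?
Block sizes for λ = 1: [2, 2, 1]

Step 1 — from the characteristic polynomial, algebraic multiplicity of λ = 1 is 5. From dim ker(T − (1)·I) = 3, there are exactly 3 Jordan blocks for λ = 1.
Step 2 — from the minimal polynomial, the factor (x − 1)^2 tells us the largest block for λ = 1 has size 2.
Step 3 — with total size 5, 3 blocks, and largest block 2, the block sizes (in nonincreasing order) are [2, 2, 1].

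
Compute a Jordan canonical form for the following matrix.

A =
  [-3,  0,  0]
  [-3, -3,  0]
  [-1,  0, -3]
J_2(-3) ⊕ J_1(-3)

The characteristic polynomial is
  det(x·I − A) = x^3 + 9*x^2 + 27*x + 27 = (x + 3)^3

Eigenvalues and multiplicities (the geometric multiplicity of λ is n − rank(A − λI), which equals the number of Jordan blocks for λ):
  λ = -3: algebraic multiplicity = 3, geometric multiplicity = 2

Determining the block sizes for each eigenvalue:
  λ = -3: 2 blocks summing to 3 forces exactly one block of size 2 and the rest size 1 → block sizes [2, 1]

Assembling the blocks gives a Jordan form
J =
  [-3,  1,  0]
  [ 0, -3,  0]
  [ 0,  0, -3]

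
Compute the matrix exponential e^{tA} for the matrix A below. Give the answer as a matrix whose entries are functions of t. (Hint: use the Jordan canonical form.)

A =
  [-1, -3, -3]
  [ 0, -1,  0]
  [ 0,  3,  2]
e^{tA} =
  [exp(-t), -exp(2*t) + exp(-t), -exp(2*t) + exp(-t)]
  [0, exp(-t), 0]
  [0, exp(2*t) - exp(-t), exp(2*t)]

Strategy: write A = P · J · P⁻¹ where J is a Jordan canonical form, so e^{tA} = P · e^{tJ} · P⁻¹, and e^{tJ} can be computed block-by-block.

A has Jordan form
J =
  [-1,  0, 0]
  [ 0, -1, 0]
  [ 0,  0, 2]
(up to reordering of blocks).

Per-block formulas:
  For a 1×1 block at λ = -1: exp(t · [-1]) = [e^(-1t)].
  For a 1×1 block at λ = 2: exp(t · [2]) = [e^(2t)].

After assembling e^{tJ} and conjugating by P, we get:

e^{tA} =
  [exp(-t), -exp(2*t) + exp(-t), -exp(2*t) + exp(-t)]
  [0, exp(-t), 0]
  [0, exp(2*t) - exp(-t), exp(2*t)]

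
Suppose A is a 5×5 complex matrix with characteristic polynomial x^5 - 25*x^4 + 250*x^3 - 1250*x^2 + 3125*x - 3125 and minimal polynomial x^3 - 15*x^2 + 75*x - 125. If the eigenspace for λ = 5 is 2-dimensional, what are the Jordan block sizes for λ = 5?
Block sizes for λ = 5: [3, 2]

Step 1 — from the characteristic polynomial, algebraic multiplicity of λ = 5 is 5. From dim ker(A − (5)·I) = 2, there are exactly 2 Jordan blocks for λ = 5.
Step 2 — from the minimal polynomial, the factor (x − 5)^3 tells us the largest block for λ = 5 has size 3.
Step 3 — with total size 5, 2 blocks, and largest block 3, the block sizes (in nonincreasing order) are [3, 2].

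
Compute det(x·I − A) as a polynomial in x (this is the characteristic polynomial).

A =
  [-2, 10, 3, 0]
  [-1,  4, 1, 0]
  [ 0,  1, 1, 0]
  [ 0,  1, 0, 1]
x^4 - 4*x^3 + 6*x^2 - 4*x + 1

Expanding det(x·I − A) (e.g. by cofactor expansion or by noting that A is similar to its Jordan form J, which has the same characteristic polynomial as A) gives
  χ_A(x) = x^4 - 4*x^3 + 6*x^2 - 4*x + 1
which factors as (x - 1)^4. The eigenvalues (with algebraic multiplicities) are λ = 1 with multiplicity 4.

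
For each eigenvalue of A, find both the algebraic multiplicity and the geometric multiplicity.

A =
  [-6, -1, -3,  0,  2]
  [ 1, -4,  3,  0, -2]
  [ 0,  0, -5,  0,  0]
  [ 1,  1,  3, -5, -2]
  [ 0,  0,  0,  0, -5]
λ = -5: alg = 5, geom = 4

Step 1 — factor the characteristic polynomial to read off the algebraic multiplicities:
  χ_A(x) = (x + 5)^5

Step 2 — compute geometric multiplicities via the rank-nullity identity g(λ) = n − rank(A − λI):
  rank(A − (-5)·I) = 1, so dim ker(A − (-5)·I) = n − 1 = 4

Summary:
  λ = -5: algebraic multiplicity = 5, geometric multiplicity = 4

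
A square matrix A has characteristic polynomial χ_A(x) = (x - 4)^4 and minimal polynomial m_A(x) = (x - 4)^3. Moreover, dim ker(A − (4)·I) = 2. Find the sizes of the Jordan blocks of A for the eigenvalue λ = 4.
Block sizes for λ = 4: [3, 1]

Step 1 — from the characteristic polynomial, algebraic multiplicity of λ = 4 is 4. From dim ker(A − (4)·I) = 2, there are exactly 2 Jordan blocks for λ = 4.
Step 2 — from the minimal polynomial, the factor (x − 4)^3 tells us the largest block for λ = 4 has size 3.
Step 3 — with total size 4, 2 blocks, and largest block 3, the block sizes (in nonincreasing order) are [3, 1].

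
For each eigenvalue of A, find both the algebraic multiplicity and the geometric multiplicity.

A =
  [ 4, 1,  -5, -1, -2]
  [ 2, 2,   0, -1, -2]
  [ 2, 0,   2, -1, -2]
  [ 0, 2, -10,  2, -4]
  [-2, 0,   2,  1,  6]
λ = 2: alg = 2, geom = 1; λ = 4: alg = 3, geom = 2

Step 1 — factor the characteristic polynomial to read off the algebraic multiplicities:
  χ_A(x) = (x - 4)^3*(x - 2)^2

Step 2 — compute geometric multiplicities via the rank-nullity identity g(λ) = n − rank(A − λI):
  rank(A − (2)·I) = 4, so dim ker(A − (2)·I) = n − 4 = 1
  rank(A − (4)·I) = 3, so dim ker(A − (4)·I) = n − 3 = 2

Summary:
  λ = 2: algebraic multiplicity = 2, geometric multiplicity = 1
  λ = 4: algebraic multiplicity = 3, geometric multiplicity = 2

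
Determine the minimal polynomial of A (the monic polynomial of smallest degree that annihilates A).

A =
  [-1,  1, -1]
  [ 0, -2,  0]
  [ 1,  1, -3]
x^2 + 4*x + 4

The characteristic polynomial is χ_A(x) = (x + 2)^3, so the eigenvalues are known. The minimal polynomial is
  m_A(x) = Π_λ (x − λ)^{k_λ}
where k_λ is the size of the *largest* Jordan block for λ (equivalently, the smallest k with (A − λI)^k v = 0 for every generalised eigenvector v of λ).

  λ = -2: largest Jordan block has size 2, contributing (x + 2)^2

So m_A(x) = (x + 2)^2 = x^2 + 4*x + 4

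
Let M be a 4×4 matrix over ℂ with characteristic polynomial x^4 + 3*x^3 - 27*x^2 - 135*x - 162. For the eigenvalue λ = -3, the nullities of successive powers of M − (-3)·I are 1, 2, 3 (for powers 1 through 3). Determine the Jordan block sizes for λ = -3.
Block sizes for λ = -3: [3]

From the dimensions of kernels of powers, the number of Jordan blocks of size at least j is d_j − d_{j−1} where d_j = dim ker(N^j) (with d_0 = 0). Computing the differences gives [1, 1, 1].
The number of blocks of size exactly k is (#blocks of size ≥ k) − (#blocks of size ≥ k + 1), so the partition is: 1 block(s) of size 3.
In nonincreasing order the block sizes are [3].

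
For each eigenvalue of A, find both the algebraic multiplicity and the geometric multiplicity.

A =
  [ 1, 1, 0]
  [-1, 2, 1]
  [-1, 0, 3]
λ = 2: alg = 3, geom = 1

Step 1 — factor the characteristic polynomial to read off the algebraic multiplicities:
  χ_A(x) = (x - 2)^3

Step 2 — compute geometric multiplicities via the rank-nullity identity g(λ) = n − rank(A − λI):
  rank(A − (2)·I) = 2, so dim ker(A − (2)·I) = n − 2 = 1

Summary:
  λ = 2: algebraic multiplicity = 3, geometric multiplicity = 1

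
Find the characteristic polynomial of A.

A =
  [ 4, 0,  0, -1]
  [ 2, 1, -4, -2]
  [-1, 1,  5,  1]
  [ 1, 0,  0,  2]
x^4 - 12*x^3 + 54*x^2 - 108*x + 81

Expanding det(x·I − A) (e.g. by cofactor expansion or by noting that A is similar to its Jordan form J, which has the same characteristic polynomial as A) gives
  χ_A(x) = x^4 - 12*x^3 + 54*x^2 - 108*x + 81
which factors as (x - 3)^4. The eigenvalues (with algebraic multiplicities) are λ = 3 with multiplicity 4.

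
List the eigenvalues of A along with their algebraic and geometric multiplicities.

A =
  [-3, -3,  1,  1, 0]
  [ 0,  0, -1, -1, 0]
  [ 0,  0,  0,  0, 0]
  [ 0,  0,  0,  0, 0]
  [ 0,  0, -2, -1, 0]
λ = -3: alg = 1, geom = 1; λ = 0: alg = 4, geom = 2

Step 1 — factor the characteristic polynomial to read off the algebraic multiplicities:
  χ_A(x) = x^4*(x + 3)

Step 2 — compute geometric multiplicities via the rank-nullity identity g(λ) = n − rank(A − λI):
  rank(A − (-3)·I) = 4, so dim ker(A − (-3)·I) = n − 4 = 1
  rank(A − (0)·I) = 3, so dim ker(A − (0)·I) = n − 3 = 2

Summary:
  λ = -3: algebraic multiplicity = 1, geometric multiplicity = 1
  λ = 0: algebraic multiplicity = 4, geometric multiplicity = 2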